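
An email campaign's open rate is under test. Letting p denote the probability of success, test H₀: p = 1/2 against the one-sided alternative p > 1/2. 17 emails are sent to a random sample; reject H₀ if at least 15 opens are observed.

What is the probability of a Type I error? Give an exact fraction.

Under H₀, K ~ Binomial(17, 1/2), and α = P(K ≥ 15).
Summing the upper tail: (136 + 17 + 1) / 2^17 = 154/131072 = 77/65536.

77/65536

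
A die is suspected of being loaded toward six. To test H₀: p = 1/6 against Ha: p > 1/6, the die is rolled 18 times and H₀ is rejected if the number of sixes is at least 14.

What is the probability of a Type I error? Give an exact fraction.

126151/6347497291776

Under H₀, S ~ Binomial(18, 1/6), and α = P(S ≥ 14).
Adding the binomial terms for j = 14 through 18 with p = 1/6 yields 126151/6347497291776.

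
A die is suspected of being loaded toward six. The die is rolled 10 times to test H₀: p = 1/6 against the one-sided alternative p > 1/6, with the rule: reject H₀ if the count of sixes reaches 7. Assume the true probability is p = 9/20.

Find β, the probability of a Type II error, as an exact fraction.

2298892939321/2560000000000

A Type II error is failing to reject when Ha holds: with p = 9/20, β = P(K ≤ 6).
Adding the binomial probabilities P(K=0)+…+P(K=6) at p = 9/20 gives 2298892939321/2560000000000.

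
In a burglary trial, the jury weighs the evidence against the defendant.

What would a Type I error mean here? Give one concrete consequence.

With the conventional null hypothesis that the defendant is innocent:
A Type I error is rejecting H₀ when H₀ is true.
Here that means convicting the defendant when actually the defendant is innocent.

A Type I error would mean concluding that the defendant is guilty when in fact the defendant is innocent. Consequence: an innocent person is convicted and punished.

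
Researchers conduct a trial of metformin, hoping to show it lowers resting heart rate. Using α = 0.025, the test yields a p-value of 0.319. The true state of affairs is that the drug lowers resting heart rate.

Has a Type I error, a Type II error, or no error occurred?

The conventional null hypothesis is that the drug has no effect on resting heart rate.
Since p = 0.319 ≥ α = 0.025, H₀ is not rejected.
H₀ is false (actually the drug lowers resting heart rate).
Failing to reject a false H₀ is a Type II error.

Type II error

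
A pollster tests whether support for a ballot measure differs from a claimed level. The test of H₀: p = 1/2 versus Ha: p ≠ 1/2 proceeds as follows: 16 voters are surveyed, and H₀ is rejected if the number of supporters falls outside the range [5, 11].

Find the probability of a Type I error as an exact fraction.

2517/32768

Under H₀, K ~ Binomial(16, 1/2); α is the probability of landing in either tail, P(K ≤ 4) + P(K ≥ 12).
By symmetry, α = 2·P(K ≤ 4) = 2·(1 + 16 + 120 + 560 + 1820)/65536 = 5034/65536 = 2517/32768.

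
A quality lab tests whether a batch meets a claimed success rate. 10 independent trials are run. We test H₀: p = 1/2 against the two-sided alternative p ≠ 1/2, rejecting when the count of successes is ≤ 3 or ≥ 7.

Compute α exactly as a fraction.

Under H₀, K ~ Binomial(10, 1/2); α is the probability of landing in either tail, P(K ≤ 3) + P(K ≥ 7).
Each tail has probability (1 + 10 + 45 + 120)/1024; doubling gives α = 352/1024 = 11/32.

11/32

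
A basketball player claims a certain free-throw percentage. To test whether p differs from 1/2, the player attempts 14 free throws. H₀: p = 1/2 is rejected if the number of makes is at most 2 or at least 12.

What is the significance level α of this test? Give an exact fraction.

53/4096

The significance level is the null-hypothesis probability of the rejection region {≤2} ∪ {≥12}.
Each tail has probability (1 + 14 + 91)/16384; doubling gives α = 212/16384 = 53/4096.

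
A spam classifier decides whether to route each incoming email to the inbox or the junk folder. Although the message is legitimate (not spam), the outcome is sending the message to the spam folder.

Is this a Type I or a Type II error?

Type I error

The null hypothesis here is that the message is legitimate (not spam).
'Sending the message to the spam folder' corresponds to rejecting H₀.
H₀ was rejected but H₀ is true — a Type I error (false positive).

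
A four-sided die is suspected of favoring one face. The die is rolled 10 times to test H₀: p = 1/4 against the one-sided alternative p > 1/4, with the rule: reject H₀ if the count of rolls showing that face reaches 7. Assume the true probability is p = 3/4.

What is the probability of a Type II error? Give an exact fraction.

A Type II error is failing to reject when Ha holds: with p = 3/4, β = P(X ≤ 6).
Adding the binomial probabilities P(X=0)+…+P(X=6) at p = 3/4 gives 58753/262144.

58753/262144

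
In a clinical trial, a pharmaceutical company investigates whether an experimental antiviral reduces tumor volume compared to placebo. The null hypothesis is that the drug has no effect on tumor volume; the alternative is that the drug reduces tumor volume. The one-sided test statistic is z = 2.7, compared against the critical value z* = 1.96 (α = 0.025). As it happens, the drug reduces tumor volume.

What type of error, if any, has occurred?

Since z = 2.7 > z* = 1.96, H₀ is rejected.
H₀ is false (actually the drug reduces tumor volume).
The decision matches the true state — no error.

No error — this is a correct decision.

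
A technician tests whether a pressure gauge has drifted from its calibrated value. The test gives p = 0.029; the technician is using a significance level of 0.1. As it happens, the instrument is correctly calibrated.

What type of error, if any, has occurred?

Type I error

The conventional null hypothesis is that the instrument is correctly calibrated.
Since p = 0.029 < α = 0.1, H₀ is rejected.
H₀ is true (actually the instrument is correctly calibrated).
Rejecting a true H₀ is a Type I error.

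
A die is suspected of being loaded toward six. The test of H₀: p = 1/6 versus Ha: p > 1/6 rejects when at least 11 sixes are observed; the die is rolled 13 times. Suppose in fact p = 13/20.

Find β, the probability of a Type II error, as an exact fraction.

A Type II error is failing to reject when Ha holds: with p = 13/20, β = P(S ≤ 10).
Adding the binomial probabilities P(S=0)+…+P(S=10) at p = 13/20 gives 36323681060626281/40960000000000000.

36323681060626281/40960000000000000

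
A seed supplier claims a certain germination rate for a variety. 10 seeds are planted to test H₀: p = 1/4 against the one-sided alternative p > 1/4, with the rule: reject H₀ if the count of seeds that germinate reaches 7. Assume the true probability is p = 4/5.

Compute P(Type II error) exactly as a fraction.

1180409/9765625

Under the alternative p = 4/5, Y ~ Binomial(10, 4/5); β is the probability the test does not reject, P(Y < 7).
Adding the binomial probabilities P(Y=0)+…+P(Y=6) at p = 4/5 gives 1180409/9765625.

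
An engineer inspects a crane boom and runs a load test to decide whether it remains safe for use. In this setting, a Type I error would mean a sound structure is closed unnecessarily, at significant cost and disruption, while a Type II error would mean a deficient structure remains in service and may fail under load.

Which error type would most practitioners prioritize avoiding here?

The Type II consequence (a deficient structure remains in service and may fail under load) is more severe than the Type I consequence (a sound structure is closed unnecessarily, at significant cost and disruption).

Type II error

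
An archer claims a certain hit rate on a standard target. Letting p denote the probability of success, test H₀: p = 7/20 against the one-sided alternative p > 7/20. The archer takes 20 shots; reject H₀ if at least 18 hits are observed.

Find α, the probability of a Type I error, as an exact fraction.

α = P(reject H₀ | H₀ true) = P(S ≥ 18 | p = 7/20), with S ~ Binomial(20, 7/20).
Summing C(20,j)(7/20)^j(13/20)^{20−j} for j = 18,…,20 gives 55331865643399146571/104857600000000000000000000.

55331865643399146571/104857600000000000000000000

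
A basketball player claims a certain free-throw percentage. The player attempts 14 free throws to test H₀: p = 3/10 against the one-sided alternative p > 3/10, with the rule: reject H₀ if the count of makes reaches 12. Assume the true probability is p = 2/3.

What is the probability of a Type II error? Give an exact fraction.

1426387/1594323

Under the alternative p = 2/3, Y ~ Binomial(14, 2/3); β is the probability the test does not reject, P(Y < 12).
Equivalently, β = 1 − P(Y ≥ 12) = 1426387/1594323.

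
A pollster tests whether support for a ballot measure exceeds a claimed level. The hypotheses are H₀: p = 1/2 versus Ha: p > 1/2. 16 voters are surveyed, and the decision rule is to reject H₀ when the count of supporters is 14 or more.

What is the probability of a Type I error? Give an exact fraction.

137/65536

Under H₀, S ~ Binomial(16, 1/2), and α = P(S ≥ 14).
Summing the upper tail: (120 + 16 + 1) / 2^16 = 137/65536.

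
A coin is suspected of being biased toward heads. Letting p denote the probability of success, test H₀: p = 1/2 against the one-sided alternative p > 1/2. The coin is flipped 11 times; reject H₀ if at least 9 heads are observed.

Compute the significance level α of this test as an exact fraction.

67/2048

Under H₀, Y ~ Binomial(11, 1/2), and α = P(Y ≥ 9).
That's C(11,9) + C(11,10) + C(11,11) over 2^11, i.e. (55 + 11 + 1)/2048 = 67/2048.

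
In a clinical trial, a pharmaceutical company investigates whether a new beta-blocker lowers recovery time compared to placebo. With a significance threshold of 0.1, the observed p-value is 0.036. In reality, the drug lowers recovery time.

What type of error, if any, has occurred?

The conventional null hypothesis is that the drug has no effect on recovery time.
Since p = 0.036 < α = 0.1, H₀ is rejected.
H₀ is false (actually the drug lowers recovery time).
The decision matches the true state — no error.

No error — this is a correct decision.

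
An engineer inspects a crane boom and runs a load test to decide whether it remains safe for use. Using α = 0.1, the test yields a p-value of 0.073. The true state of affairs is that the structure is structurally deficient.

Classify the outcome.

Neither — the decision is correct.

The conventional null hypothesis is that the structure meets the required load capacity (safe).
Since p = 0.073 < α = 0.1, H₀ is rejected.
H₀ is false (actually the structure is structurally deficient).
The decision matches the true state — no error.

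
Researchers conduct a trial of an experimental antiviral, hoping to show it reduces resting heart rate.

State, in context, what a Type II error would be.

A Type II error would mean concluding that the drug has no effect on resting heart rate (or at least failing to establish that the drug reduces resting heart rate) when in fact the drug reduces resting heart rate.

With the conventional null hypothesis that the drug has no effect on resting heart rate:
A Type II error is failing to reject H₀ when H₀ is false.
Here that means concluding there is insufficient evidence that the drug works when actually the drug reduces resting heart rate.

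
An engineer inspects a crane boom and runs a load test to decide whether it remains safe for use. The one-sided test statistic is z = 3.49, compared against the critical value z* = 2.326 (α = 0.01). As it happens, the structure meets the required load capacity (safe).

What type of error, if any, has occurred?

The conventional null hypothesis is that the structure meets the required load capacity (safe).
Since z = 3.49 > z* = 2.326, H₀ is rejected.
H₀ is true (actually the structure meets the required load capacity (safe)).
Rejecting a true H₀ is a Type I error.

Type I error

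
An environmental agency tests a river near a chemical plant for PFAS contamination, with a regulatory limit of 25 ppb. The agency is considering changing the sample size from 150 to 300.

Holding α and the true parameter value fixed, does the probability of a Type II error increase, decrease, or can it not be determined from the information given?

Increasing n separates the H₀ and Ha sampling distributions, so under Ha fewer outcomes land in the acceptance region.

It decreases.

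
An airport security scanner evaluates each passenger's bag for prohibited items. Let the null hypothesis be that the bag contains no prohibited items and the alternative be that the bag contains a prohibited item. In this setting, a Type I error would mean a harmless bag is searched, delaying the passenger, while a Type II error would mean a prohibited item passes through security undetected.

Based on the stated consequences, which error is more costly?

The Type II consequence (a prohibited item passes through security undetected) is more severe than the Type I consequence (a harmless bag is searched, delaying the passenger).

Type II error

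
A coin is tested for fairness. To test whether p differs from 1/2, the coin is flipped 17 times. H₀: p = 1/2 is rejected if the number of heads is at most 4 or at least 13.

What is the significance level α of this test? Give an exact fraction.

The significance level is the null-hypothesis probability of the rejection region {≤4} ∪ {≥13}.
Each tail has probability (1 + 17 + 136 + 680 + 2380)/131072; doubling gives α = 6428/131072 = 1607/32768.

1607/32768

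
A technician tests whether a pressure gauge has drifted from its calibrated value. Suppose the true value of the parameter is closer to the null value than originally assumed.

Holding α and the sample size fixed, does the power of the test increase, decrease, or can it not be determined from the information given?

When the true parameter is near the null value, the test has a harder time distinguishing Ha from H₀.
Since power = 1 − β and β increases, power decreases.

It decreases.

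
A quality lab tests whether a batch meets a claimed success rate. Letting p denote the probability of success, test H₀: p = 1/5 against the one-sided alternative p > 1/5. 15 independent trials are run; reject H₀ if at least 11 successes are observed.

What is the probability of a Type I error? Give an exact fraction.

380301/30517578125

α = P(reject H₀ | H₀ true) = P(K ≥ 11 | p = 1/5), with K ~ Binomial(15, 1/5).
Summing C(15,j)(1/5)^j(4/5)^{15−j} for j = 11,…,15 gives 380301/30517578125.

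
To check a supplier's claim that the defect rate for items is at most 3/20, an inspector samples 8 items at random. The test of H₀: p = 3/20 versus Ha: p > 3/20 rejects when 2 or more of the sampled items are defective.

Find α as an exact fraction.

8776114407/25600000000

Under H₀, S ~ Binomial(8, 3/20); the Type I error rate is P(S ≥ 2).
α = 1 − P(S ≤ 1) = 1 − 16823885593/25600000000 = 8776114407/25600000000.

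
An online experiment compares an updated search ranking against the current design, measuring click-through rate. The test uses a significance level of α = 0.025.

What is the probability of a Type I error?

The significance level α is, by definition, the probability of a Type I error — P(reject H₀ | H₀ true).

0.025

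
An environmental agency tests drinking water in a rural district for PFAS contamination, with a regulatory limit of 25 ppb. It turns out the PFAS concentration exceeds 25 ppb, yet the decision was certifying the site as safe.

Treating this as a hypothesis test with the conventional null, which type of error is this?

Type II error

The null hypothesis here is that the PFAS concentration is at or below 25 ppb (safe).
'Certifying the site as safe' corresponds to failing to reject H₀.
H₀ was not rejected but H₀ is false — a Type II error (false negative).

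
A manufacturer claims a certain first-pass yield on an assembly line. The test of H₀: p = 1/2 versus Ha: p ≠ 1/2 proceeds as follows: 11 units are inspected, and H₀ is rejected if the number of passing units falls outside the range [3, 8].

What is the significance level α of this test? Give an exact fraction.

67/1024

α = P(Y ≤ 2 or Y ≥ 9 | p = 1/2), Y ~ Binomial(11, 1/2).
By symmetry, α = 2·P(Y ≤ 2) = 2·(1 + 11 + 55)/2048 = 134/2048 = 67/1024.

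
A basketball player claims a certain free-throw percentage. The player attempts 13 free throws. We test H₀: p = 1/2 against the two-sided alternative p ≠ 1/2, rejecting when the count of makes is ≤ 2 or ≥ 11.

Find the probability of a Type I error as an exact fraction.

The significance level is the null-hypothesis probability of the rejection region {≤2} ∪ {≥11}.
The two tails are symmetric, so α = 2·(1 + 13 + 78)/2^13 = 184/8192 = 23/1024.

23/1024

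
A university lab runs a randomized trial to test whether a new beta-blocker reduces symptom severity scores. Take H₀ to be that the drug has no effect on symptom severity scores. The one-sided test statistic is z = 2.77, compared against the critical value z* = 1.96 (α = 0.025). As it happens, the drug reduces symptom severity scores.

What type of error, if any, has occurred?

No error — this is a correct decision.

Since z = 2.77 > z* = 1.96, H₀ is rejected.
H₀ is false (actually the drug reduces symptom severity scores).
The decision matches the true state — no error.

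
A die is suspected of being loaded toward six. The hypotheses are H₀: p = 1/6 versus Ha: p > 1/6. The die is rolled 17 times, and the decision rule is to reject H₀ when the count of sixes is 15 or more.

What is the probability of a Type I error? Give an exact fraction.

581/2821109907456

Under H₀, Y ~ Binomial(17, 1/6), and α = P(Y ≥ 15).
P(Y ≥ 15) = Σ_{j=15}^{17} C(17,j)·(1/6)^j·(5/6)^{17-j} = 581/2821109907456.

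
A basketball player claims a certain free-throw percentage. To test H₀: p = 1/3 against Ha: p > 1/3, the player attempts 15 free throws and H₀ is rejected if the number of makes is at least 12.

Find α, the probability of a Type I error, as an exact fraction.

Under H₀, Y ~ Binomial(15, 1/3), and α = P(Y ≥ 12).
P(Y ≥ 12) = Σ_{j=12}^{15} C(15,j)·(1/3)^j·(2/3)^{15-j} = 4091/14348907.

4091/14348907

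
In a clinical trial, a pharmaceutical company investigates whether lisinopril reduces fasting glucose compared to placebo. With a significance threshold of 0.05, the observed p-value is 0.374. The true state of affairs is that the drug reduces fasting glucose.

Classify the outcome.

The conventional null hypothesis is that the drug has no effect on fasting glucose.
Since p = 0.374 ≥ α = 0.05, H₀ is not rejected.
H₀ is false (actually the drug reduces fasting glucose).
Failing to reject a false H₀ is a Type II error.

Type II error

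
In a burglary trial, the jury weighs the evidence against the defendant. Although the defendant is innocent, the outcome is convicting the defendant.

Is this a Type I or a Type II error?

Type I error

The null hypothesis here is that the defendant is innocent.
'Convicting the defendant' corresponds to rejecting H₀.
H₀ was rejected but H₀ is true — a Type I error (false positive).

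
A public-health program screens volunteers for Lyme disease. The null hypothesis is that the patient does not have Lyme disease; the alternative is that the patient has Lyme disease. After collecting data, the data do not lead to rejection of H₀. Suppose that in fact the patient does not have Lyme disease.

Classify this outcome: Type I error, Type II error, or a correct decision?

Neither — the decision is correct.

The test retained a true H₀ — the decision matches the true state.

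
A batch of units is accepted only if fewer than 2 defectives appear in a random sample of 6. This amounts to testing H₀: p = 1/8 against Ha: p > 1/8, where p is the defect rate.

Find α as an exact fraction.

43653/262144

Under H₀, X ~ Binomial(6, 1/8); the Type I error rate is P(X ≥ 2).
Via the complement, α = 1 − Σ_{j=0}^{1} C(6,j)(1/8)^j(7/8)^{6-j} = 43653/262144.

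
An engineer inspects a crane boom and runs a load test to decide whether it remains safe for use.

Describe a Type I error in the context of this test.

A Type I error would mean concluding that the structure is structurally deficient when in fact the structure meets the required load capacity (safe).

With the conventional null hypothesis that the structure meets the required load capacity (safe):
A Type I error is rejecting H₀ when H₀ is true.
Here that means closing the structure for repairs when actually the structure meets the required load capacity (safe).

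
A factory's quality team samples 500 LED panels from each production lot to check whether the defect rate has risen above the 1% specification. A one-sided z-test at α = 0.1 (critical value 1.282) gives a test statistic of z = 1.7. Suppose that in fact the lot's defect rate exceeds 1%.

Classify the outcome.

No error (correct decision).

The conventional null hypothesis is that the lot's defect rate is 1% (within specification).
Since z = 1.7 > z* = 1.282, H₀ is rejected.
H₀ is false (actually the lot's defect rate exceeds 1%).
The decision matches the true state — no error.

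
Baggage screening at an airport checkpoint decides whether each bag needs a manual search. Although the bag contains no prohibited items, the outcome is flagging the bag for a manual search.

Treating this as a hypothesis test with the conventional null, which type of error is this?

Type I error

The null hypothesis here is that the bag contains no prohibited items.
'Flagging the bag for a manual search' corresponds to rejecting H₀.
H₀ was rejected but H₀ is true — a Type I error (false positive).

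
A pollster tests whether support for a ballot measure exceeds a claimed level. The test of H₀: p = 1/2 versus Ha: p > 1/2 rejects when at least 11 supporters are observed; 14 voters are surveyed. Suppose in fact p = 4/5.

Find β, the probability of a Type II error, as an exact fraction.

1842102761/6103515625

β = P(fail to reject H₀ | Ha true) = P(Y ≤ 10 | p = 4/5), Y ~ Binomial(14, 4/5).
Summing C(14,j)·(4/5)^j·(1/5)^{14-j} for j = 0..10 gives 1842102761/6103515625.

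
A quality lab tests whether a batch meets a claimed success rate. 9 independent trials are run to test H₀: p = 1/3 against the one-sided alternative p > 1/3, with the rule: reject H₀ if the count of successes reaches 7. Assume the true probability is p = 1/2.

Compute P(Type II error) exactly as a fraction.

A Type II error is failing to reject when Ha holds: with p = 1/2, β = P(K ≤ 6).
Equivalently, β = 1 − P(K ≥ 7) = 233/256.

233/256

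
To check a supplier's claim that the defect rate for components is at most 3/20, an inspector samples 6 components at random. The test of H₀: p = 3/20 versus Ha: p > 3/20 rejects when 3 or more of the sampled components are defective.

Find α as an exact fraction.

α = P(reject H₀ | H₀ true) = P(Y ≥ 3 | p = 3/20), Y ~ Binomial(6, 3/20).
α = 1 − P(Y ≤ 2) = 1 − 6097033/6400000 = 302967/6400000.

302967/6400000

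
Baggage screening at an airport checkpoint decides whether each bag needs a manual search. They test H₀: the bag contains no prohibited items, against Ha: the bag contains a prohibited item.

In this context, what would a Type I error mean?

A Type I error would mean concluding that the bag contains a prohibited item when in fact the bag contains no prohibited items.

A Type I error is rejecting H₀ when H₀ is true.
Here that means flagging the bag for a manual search when actually the bag contains no prohibited items.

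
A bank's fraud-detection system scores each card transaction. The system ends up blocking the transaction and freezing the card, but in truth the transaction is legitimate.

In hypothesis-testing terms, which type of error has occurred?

Type I error

The null hypothesis here is that the transaction is legitimate.
'Blocking the transaction and freezing the card' corresponds to rejecting H₀.
H₀ was rejected but H₀ is true — a Type I error (false positive).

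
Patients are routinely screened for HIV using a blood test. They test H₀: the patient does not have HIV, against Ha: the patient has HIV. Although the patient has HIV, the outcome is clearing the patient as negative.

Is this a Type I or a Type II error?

Type II error

'Clearing the patient as negative' corresponds to failing to reject H₀.
H₀ was not rejected but H₀ is false — a Type II error (false negative).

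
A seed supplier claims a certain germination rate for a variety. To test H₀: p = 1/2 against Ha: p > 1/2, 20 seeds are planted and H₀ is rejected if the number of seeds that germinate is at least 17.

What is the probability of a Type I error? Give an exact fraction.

Under H₀, X ~ Binomial(20, 1/2), and α = P(X ≥ 17).
Summing the upper tail: (1140 + 190 + 20 + 1) / 2^20 = 1351/1048576.

1351/1048576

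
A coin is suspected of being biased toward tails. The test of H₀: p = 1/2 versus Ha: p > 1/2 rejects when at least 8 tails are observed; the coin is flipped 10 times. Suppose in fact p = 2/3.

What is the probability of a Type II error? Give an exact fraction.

13795/19683

A Type II error is failing to reject when Ha holds: with p = 2/3, β = P(Y ≤ 7).
Summing C(10,j)·(2/3)^j·(1/3)^{10-j} for j = 0..7 gives 13795/19683.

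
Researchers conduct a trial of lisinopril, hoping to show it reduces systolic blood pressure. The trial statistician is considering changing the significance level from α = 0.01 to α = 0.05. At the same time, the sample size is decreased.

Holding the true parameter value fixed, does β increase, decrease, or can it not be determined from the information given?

The first change alone would make β decrease; the second alone would make β increase. Which effect dominates depends on the magnitudes, which are not given.

Cannot be determined from the information given.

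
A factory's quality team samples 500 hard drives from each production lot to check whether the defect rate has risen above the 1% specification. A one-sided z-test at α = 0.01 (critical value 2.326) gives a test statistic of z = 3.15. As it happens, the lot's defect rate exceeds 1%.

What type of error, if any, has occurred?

The conventional null hypothesis is that the lot's defect rate is 1% (within specification).
Since z = 3.15 > z* = 2.326, H₀ is rejected.
H₀ is false (actually the lot's defect rate exceeds 1%).
The decision matches the true state — no error.

Neither — the decision is correct.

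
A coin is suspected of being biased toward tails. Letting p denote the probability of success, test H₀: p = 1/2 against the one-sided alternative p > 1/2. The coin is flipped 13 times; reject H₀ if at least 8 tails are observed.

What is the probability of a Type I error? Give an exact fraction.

α = P(reject H₀ | H₀ true) = P(K ≥ 8 | p = 1/2), with K ~ Binomial(13, 1/2).
That's C(13,8) + C(13,9) + C(13,10) + C(13,11) + C(13,12) + C(13,13) over 2^13, i.e. (1287 + 715 + 286 + 78 + 13 + 1)/8192 = 2380/8192 = 595/2048.

595/2048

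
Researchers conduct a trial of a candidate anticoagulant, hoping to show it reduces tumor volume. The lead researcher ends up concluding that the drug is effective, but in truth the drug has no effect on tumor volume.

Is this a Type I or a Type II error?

The null hypothesis here is that the drug has no effect on tumor volume.
'Concluding that the drug is effective' corresponds to rejecting H₀.
H₀ was rejected but H₀ is true — a Type I error (false positive).

Type I error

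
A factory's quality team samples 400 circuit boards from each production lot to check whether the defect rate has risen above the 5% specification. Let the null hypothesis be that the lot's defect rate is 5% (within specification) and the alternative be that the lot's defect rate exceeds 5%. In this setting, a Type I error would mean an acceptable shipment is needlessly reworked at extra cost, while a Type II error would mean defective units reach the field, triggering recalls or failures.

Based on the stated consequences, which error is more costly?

The Type II consequence (defective units reach the field, triggering recalls or failures) is more severe than the Type I consequence (an acceptable shipment is needlessly reworked at extra cost).

Type II error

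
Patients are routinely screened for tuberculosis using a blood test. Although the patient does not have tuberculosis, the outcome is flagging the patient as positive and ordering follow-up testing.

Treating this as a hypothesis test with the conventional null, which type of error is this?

The null hypothesis here is that the patient does not have tuberculosis.
'Flagging the patient as positive and ordering follow-up testing' corresponds to rejecting H₀.
H₀ was rejected but H₀ is true — a Type I error (false positive).

Type I error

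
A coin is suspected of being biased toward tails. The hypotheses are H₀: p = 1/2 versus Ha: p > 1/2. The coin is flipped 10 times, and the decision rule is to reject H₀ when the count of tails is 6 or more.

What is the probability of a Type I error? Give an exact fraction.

193/512

α = P(reject H₀ | H₀ true) = P(K ≥ 6 | p = 1/2), with K ~ Binomial(10, 1/2).
That's C(10,6) + C(10,7) + C(10,8) + C(10,9) + C(10,10) over 2^10, i.e. (210 + 120 + 45 + 10 + 1)/1024 = 386/1024 = 193/512.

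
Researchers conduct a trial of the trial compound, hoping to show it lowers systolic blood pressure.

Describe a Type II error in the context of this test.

With the conventional null hypothesis that the drug has no effect on systolic blood pressure:
A Type II error is failing to reject H₀ when H₀ is false.
Here that means concluding there is insufficient evidence that the drug works when actually the drug lowers systolic blood pressure.

A Type II error would mean concluding that the drug has no effect on systolic blood pressure (or at least failing to establish that the drug lowers systolic blood pressure) when in fact the drug lowers systolic blood pressure.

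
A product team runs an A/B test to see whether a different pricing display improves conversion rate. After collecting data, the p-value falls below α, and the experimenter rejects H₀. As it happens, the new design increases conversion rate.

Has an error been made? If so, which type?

The conventional null hypothesis here is that the new design has no effect on conversion rate.
The test rejected a false H₀ — the decision matches the true state.

No error (correct decision).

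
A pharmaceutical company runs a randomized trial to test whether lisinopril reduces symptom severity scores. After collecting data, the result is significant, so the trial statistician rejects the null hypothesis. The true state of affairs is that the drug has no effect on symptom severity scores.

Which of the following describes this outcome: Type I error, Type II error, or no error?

Type I error

The conventional null hypothesis here is that the drug has no effect on symptom severity scores.
H₀ was rejected, but H₀ is actually true.
Rejecting a true null hypothesis is a Type I error (false positive).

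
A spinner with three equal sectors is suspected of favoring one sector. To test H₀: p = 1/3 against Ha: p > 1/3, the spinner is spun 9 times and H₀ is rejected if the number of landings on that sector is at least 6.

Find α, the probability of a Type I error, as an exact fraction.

α = P(reject H₀ | H₀ true) = P(S ≥ 6 | p = 1/3), with S ~ Binomial(9, 1/3).
P(S ≥ 6) = Σ_{j=6}^{9} C(9,j)·(1/3)^j·(2/3)^{9-j} = 835/19683.

835/19683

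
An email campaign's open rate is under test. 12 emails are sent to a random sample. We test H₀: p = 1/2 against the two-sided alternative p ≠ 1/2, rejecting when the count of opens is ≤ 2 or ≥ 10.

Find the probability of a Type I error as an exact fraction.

The significance level is the null-hypothesis probability of the rejection region {≤2} ∪ {≥10}.
Each tail has probability (1 + 12 + 66)/4096; doubling gives α = 158/4096 = 79/2048.

79/2048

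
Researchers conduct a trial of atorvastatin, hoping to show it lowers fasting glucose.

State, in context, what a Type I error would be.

With the conventional null hypothesis that the drug has no effect on fasting glucose:
A Type I error is rejecting H₀ when H₀ is true.
Here that means concluding that the drug is effective when actually the drug has no effect on fasting glucose.

A Type I error would mean concluding that the drug lowers fasting glucose when in fact the drug has no effect on fasting glucose.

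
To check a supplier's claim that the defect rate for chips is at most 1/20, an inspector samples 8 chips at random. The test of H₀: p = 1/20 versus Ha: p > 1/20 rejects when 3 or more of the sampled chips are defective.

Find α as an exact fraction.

148178379/25600000000

α = P(reject H₀ | H₀ true) = P(Y ≥ 3 | p = 1/20), Y ~ Binomial(8, 1/20).
Via the complement, α = 1 − Σ_{j=0}^{2} C(8,j)(1/20)^j(19/20)^{8-j} = 148178379/25600000000.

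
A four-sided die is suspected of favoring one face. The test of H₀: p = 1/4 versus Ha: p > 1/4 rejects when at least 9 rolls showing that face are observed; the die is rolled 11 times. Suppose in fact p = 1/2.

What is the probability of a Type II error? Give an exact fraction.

1981/2048

A Type II error is failing to reject when Ha holds: with p = 1/2, β = P(Y ≤ 8).
Equivalently, β = 1 − P(Y ≥ 9) = 1981/2048.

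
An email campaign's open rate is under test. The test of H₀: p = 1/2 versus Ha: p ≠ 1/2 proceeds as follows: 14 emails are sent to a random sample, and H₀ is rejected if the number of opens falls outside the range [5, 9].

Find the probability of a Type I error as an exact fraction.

1471/8192

The significance level is the null-hypothesis probability of the rejection region {≤4} ∪ {≥10}.
Each tail has probability (1 + 14 + 91 + 364 + 1001)/16384; doubling gives α = 2942/16384 = 1471/8192.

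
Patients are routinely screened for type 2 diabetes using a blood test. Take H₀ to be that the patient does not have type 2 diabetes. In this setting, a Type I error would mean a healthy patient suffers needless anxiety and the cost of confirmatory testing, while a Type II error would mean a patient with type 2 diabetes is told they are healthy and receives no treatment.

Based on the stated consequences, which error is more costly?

Type II error

The Type II consequence (a patient with type 2 diabetes is told they are healthy and receives no treatment) is more severe than the Type I consequence (a healthy patient suffers needless anxiety and the cost of confirmatory testing).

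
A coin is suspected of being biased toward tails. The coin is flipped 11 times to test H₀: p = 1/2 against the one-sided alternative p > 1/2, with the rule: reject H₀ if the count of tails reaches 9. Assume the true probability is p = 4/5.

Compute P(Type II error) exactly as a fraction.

Under the alternative p = 4/5, Y ~ Binomial(11, 4/5); β is the probability the test does not reject, P(Y < 9).
Equivalently, β = 1 − P(Y ≥ 9) = 3736313/9765625.

3736313/9765625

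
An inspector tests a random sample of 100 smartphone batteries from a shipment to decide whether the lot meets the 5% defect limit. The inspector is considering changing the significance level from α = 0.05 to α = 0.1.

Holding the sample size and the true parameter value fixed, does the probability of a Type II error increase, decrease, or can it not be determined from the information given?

It decreases.

With a larger α the critical value moves toward the center, so more of the Ha sampling distribution lies in the rejection region.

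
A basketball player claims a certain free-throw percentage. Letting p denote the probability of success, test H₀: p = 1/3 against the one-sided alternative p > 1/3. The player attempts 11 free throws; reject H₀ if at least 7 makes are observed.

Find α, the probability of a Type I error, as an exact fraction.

The Type I error probability is α = P(S ≥ 7) computed under H₀, where S ~ Binomial(11, 1/3).
P(S ≥ 7) = Σ_{j=7}^{11} C(11,j)·(1/3)^j·(2/3)^{11-j} = 2281/59049.

2281/59049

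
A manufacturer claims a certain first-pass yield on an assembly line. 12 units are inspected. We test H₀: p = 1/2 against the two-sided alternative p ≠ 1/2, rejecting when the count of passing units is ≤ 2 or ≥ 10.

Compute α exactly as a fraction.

α = P(S ≤ 2 or S ≥ 10 | p = 1/2), S ~ Binomial(12, 1/2).
Each tail has probability (1 + 12 + 66)/4096; doubling gives α = 158/4096 = 79/2048.

79/2048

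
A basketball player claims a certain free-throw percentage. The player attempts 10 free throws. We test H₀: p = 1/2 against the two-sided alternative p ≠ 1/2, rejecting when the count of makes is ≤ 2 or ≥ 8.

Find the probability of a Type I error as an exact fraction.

7/64

Under H₀, K ~ Binomial(10, 1/2); α is the probability of landing in either tail, P(K ≤ 2) + P(K ≥ 8).
The two tails are symmetric, so α = 2·(1 + 10 + 45)/2^10 = 112/1024 = 7/64.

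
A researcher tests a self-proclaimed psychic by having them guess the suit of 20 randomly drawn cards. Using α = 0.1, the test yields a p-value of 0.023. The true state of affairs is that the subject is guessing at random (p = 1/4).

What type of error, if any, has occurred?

Type I error

The conventional null hypothesis is that the subject is guessing at random (p = 1/4).
Since p = 0.023 < α = 0.1, H₀ is rejected.
H₀ is true (actually the subject is guessing at random (p = 1/4)).
Rejecting a true H₀ is a Type I error.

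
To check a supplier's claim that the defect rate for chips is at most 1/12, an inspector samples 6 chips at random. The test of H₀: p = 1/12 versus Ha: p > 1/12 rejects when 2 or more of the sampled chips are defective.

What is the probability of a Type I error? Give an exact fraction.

248117/2985984

The significance level is the probability, assuming p = 1/12, of seeing 2 or more defectives in 6 draws.
Computing the lower-tail complement: 1 − 2737867/2985984 = 248117/2985984.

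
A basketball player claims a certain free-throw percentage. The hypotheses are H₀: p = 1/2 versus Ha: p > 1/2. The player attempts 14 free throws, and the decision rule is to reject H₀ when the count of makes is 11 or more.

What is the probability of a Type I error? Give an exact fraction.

The Type I error probability is α = P(Y ≥ 11) computed under H₀, where Y ~ Binomial(14, 1/2).
P(Y ≥ 11) = [C(14,11) + C(14,12) + C(14,13) + C(14,14)] / 2^14 = (364 + 91 + 14 + 1) / 16384 = 470/16384 = 235/8192.

235/8192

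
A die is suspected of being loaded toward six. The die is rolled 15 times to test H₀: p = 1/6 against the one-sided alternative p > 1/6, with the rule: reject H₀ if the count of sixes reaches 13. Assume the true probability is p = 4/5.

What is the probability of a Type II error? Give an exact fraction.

18370873741/30517578125

Under the alternative p = 4/5, X ~ Binomial(15, 4/5); β is the probability the test does not reject, P(X < 13).
Summing C(15,j)·(4/5)^j·(1/5)^{15-j} for j = 0..12 gives 18370873741/30517578125.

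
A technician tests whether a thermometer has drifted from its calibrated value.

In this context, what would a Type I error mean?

With the conventional null hypothesis that the instrument is correctly calibrated:
A Type I error is rejecting H₀ when H₀ is true.
Here that means pulling the instrument for recalibration when actually the instrument is correctly calibrated.

A Type I error would mean concluding that the instrument has drifted out of calibration when in fact the instrument is correctly calibrated.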